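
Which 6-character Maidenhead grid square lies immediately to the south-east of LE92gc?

Longitude subsquare g = 6; +1 → 7 = h.
Latitude subsquare c = 2; −1 → 1 = b.

LE92hb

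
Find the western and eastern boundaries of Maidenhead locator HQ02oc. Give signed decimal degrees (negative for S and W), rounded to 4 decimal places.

-38.8333, -38.7500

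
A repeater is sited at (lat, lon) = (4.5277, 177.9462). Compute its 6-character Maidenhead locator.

RJ84xm

Offset from 180°W / 90°S: lon 357.9462°, lat 94.5277°.
Field (20°×10°, letters A–R): 357.9462/20 → 17 → R, 94.5277/10 → 9 → J; chars RJ.
Square (2°×1°, digits 0–9): 17.9462/2 → 8, 4.5277/1 → 4; chars 84.
Subsquare (5′×2.5′, letters a–x): 1.9462/0.0833333 → 23 → x, 0.5277/0.0416667 → 12 → m; chars xm.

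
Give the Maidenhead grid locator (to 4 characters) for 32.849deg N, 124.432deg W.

CM72

Add 180° to longitude and 90° to latitude: 55.57, 122.85.
Field: lon ⌊55.57/20⌋ = 2 → C; lat ⌊122.85/10⌋ = 12 → M.
Square: lon ⌊15.57/2⌋ = 7; lat ⌊2.85/1⌋ = 2.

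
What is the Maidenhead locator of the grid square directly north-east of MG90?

NG01

Longitude square 9; +1 → 10, wraps to 0, carry into field.
Longitude field M = 12; +1 → 13 = N.
Latitude square 0; +1 → 1.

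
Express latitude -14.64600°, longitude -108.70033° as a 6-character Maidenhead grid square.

DH55pi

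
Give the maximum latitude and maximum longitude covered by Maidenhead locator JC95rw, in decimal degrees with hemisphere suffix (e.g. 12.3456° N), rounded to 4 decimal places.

64.0417° S, 19.5000° E

Field J=9, C=2: +9·20° lon, +2·10° lat → SW at lon 0°, lat -70°.
Square 9, 5: +9·2° lon, +5·1° lat → SW at lon 18°, lat -65°.
Subsquare r=17, w=22: +17·0.0833333° lon, +22·0.0416667° lat → SW at lon 19.4167°, lat -64.0833°.
Cell spans 0.0833333° lon × 0.0416667° lat. NE corner is SW corner plus one full cell.
latitude 64.0417° S, longitude 19.5000° E.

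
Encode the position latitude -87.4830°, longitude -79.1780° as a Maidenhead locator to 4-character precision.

FA02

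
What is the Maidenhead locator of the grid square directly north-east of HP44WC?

HP44xd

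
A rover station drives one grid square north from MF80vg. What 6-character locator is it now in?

MF80vh

Latitude subsquare g = 6; +1 → 7 = h.
The longitude characters are unchanged.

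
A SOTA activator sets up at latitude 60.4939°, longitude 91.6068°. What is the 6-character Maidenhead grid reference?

NP50tl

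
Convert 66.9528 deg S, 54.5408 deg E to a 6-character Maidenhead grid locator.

LC73gb

Add 180° to longitude and 90° to latitude: 234.5408, 23.0472.
Field: lon ⌊234.5408/20⌋ = 11 → L; lat ⌊23.0472/10⌋ = 2 → C.
Square: lon ⌊14.5408/2⌋ = 7; lat ⌊3.0472/1⌋ = 3.
Subsquare: lon ⌊0.5408/0.0833333⌋ = 6 → g; lat ⌊0.0472/0.0416667⌋ = 1 → b.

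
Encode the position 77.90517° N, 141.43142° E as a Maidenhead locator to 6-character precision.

QQ07rv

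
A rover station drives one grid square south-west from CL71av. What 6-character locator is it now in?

CL61xu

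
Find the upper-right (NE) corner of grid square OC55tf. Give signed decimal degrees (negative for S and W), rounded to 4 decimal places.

-64.7500, 111.6667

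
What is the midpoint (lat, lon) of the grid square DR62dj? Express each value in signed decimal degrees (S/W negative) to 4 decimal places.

82.3958, -107.7083

Field D=3, R=17: +3·20° lon, +17·10° lat → SW at lon -120°, lat 80°.
Square 6, 2: +6·2° lon, +2·1° lat → SW at lon -108°, lat 82°.
Subsquare d=3, j=9: +3·0.0833333° lon, +9·0.0416667° lat → SW at lon -107.75°, lat 82.375°.
Cell spans 0.0833333° lon × 0.0416667° lat. Centre is SW corner plus half of each.
latitude 82.3958, longitude -107.7083.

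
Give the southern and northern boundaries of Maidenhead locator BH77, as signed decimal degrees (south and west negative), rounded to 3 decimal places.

-13.000, -12.000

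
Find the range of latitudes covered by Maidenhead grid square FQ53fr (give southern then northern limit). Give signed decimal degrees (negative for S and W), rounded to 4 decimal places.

73.7083, 73.7500

Field F=5, Q=16: +5·20° lon, +16·10° lat → SW at lon -80°, lat 70°.
Square 5, 3: +5·2° lon, +3·1° lat → SW at lon -70°, lat 73°.
Subsquare f=5, r=17: +5·0.0833333° lon, +17·0.0416667° lat → SW at lon -69.5833°, lat 73.7083°.
Cell spans 0.0833333° lon × 0.0416667° lat.
south 73.7083, north 73.7500.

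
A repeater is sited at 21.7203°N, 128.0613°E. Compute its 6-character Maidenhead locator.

PL41ar

Shift to the Maidenhead origin (180°W, 90°S): lon 308.0613, lat 111.7203.
Field: lon ⌊308.0613/20⌋ = 15 → P; lat ⌊111.7203/10⌋ = 11 → L.
Square: lon ⌊8.0613/2⌋ = 4; lat ⌊1.7203/1⌋ = 1.
Subsquare: lon ⌊0.0613/0.0833333⌋ = 0 → a; lat ⌊0.7203/0.0416667⌋ = 17 → r.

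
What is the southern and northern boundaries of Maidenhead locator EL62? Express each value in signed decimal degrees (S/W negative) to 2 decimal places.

22.00, 23.00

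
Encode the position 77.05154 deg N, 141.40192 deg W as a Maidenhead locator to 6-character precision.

BQ97hb

Shift to the Maidenhead origin (180°W, 90°S): lon 38.5981, lat 167.0515.
Field (20°×10°, letters A–R): 38.5981/20 → 1 → B, 167.0515/10 → 16 → Q; chars BQ.
Square (2°×1°, digits 0–9): 18.5981/2 → 9, 7.0515/1 → 7; chars 97.
Subsquare (5′×2.5′, letters a–x): 0.5981/0.0833333 → 7 → h, 0.0515/0.0416667 → 1 → b; chars hb.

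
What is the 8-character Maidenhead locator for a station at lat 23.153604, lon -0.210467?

Offset from 180°W / 90°S: lon 179.78953°, lat 113.15360°.
Field: 179.78953/20 → 8 → I, 113.15360/10 → 11 → L; chars IL.
Square: 19.78953/2 → 9, 3.15360/1 → 3; chars 93.
Subsquare: 1.78953/0.0833333 → 21 → v, 0.15360/0.0416667 → 3 → d; chars vd.
Extended square: 0.03953/0.00833333 → 4, 0.02860/0.00416667 → 6; chars 46.

IL93vd46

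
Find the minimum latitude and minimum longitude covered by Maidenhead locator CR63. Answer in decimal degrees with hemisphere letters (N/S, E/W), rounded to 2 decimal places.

Field C=2, R=17: +2·20° lon, +17·10° lat → SW at lon -140°, lat 80°.
Square 6, 3: +6·2° lon, +3·1° lat → SW at lon -128°, lat 83°.
latitude 83.00° N, longitude 128.00° W.

83.00° N, 128.00° W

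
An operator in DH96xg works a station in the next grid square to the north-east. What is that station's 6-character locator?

Longitude subsquare x = 23; +1 → 24, wraps to 0 = a, carry into square.
Longitude square 9; +1 → 10, wraps to 0, carry into field.
Longitude field D = 3; +1 → 4 = E.
Latitude subsquare g = 6; +1 → 7 = h.

EH06ah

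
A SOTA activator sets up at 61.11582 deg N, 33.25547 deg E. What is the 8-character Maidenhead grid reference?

Shift to the Maidenhead origin (180°W, 90°S): lon 213.25547, lat 151.11582.
Field (20°×10°, letters A–R): 213.25547/20 → 10 → K, 151.11582/10 → 15 → P; chars KP.
Square (2°×1°, digits 0–9): 13.25547/2 → 6, 1.11582/1 → 1; chars 61.
Subsquare (5′×2.5′, letters a–x): 1.25547/0.0833333 → 15 → p, 0.11582/0.0416667 → 2 → c; chars pc.
Extended square (30″×15″, digits 0–9): 0.00547/0.00833333 → 0, 0.03249/0.00416667 → 7; chars 07.

KP61pc07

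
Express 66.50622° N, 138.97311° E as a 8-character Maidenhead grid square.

Add 180° to longitude and 90° to latitude: 318.97311, 156.50622.
Field: 318.97311/20 → 15 → P, 156.50622/10 → 15 → P; chars PP.
Square: 18.97311/2 → 9, 6.50622/1 → 6; chars 96.
Subsquare: 0.97311/0.0833333 → 11 → l, 0.50622/0.0416667 → 12 → m; chars lm.
Extended square: 0.05644/0.00833333 → 6, 0.00622/0.00416667 → 1; chars 61.

PP96lm61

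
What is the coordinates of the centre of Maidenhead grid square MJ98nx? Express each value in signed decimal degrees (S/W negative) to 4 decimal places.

8.9792, 79.1250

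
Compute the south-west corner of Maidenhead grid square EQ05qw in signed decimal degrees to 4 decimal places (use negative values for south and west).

Field E=4, Q=16: +4·20° lon, +16·10° lat → SW at lon -100°, lat 70°.
Square 0, 5: +0·2° lon, +5·1° lat → SW at lon -100°, lat 75°.
Subsquare q=16, w=22: +16·0.0833333° lon, +22·0.0416667° lat → SW at lon -98.6667°, lat 75.9167°.
latitude 75.9167, longitude -98.6667.

75.9167, -98.6667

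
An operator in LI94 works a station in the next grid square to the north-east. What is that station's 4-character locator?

Longitude square 9; +1 → 10, wraps to 0, carry into field.
Longitude field L = 11; +1 → 12 = M.
Latitude square 4; +1 → 5.

MI05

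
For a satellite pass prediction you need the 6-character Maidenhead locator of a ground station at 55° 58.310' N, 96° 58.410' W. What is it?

Shift to the Maidenhead origin (180°W, 90°S): lon 83.0265, lat 145.9718.
Field (20°×10°, letters A–R): lon ⌊83.0265/20⌋ = 4 → E; lat ⌊145.9718/10⌋ = 14 → O.
Square (2°×1°, digits 0–9): lon ⌊3.0265/2⌋ = 1; lat ⌊5.9718/1⌋ = 5.
Subsquare (5′×2.5′, letters a–x): lon ⌊1.0265/0.0833333⌋ = 12 → m; lat ⌊0.9718/0.0416667⌋ = 23 → x.

EO15mx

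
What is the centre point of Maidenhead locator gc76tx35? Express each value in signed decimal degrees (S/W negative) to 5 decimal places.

Field G=6, C=2: +6·20° lon, +2·10° lat → SW at lon -60°, lat -70°.
Square 7, 6: +7·2° lon, +6·1° lat → SW at lon -46°, lat -64°.
Subsquare t=19, x=23: +19·0.0833333° lon, +23·0.0416667° lat → SW at lon -44.4167°, lat -63.0417°.
Extended square 3, 5: +3·0.00833333° lon, +5·0.00416667° lat → SW at lon -44.3917°, lat -63.0208°.
Cell spans 0.00833333° lon × 0.00416667° lat. Centre is SW corner plus half of each.
latitude -63.01875, longitude -44.38750.

-63.01875, -44.38750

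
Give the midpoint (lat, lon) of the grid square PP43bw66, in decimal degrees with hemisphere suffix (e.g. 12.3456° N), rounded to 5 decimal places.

63.94375° N, 128.13750° E

Field P=15, P=15: +15·20° lon, +15·10° lat → SW at lon 120°, lat 60°.
Square 4, 3: +4·2° lon, +3·1° lat → SW at lon 128°, lat 63°.
Subsquare b=1, w=22: +1·0.0833333° lon, +22·0.0416667° lat → SW at lon 128.083°, lat 63.9167°.
Extended square 6, 6: +6·0.00833333° lon, +6·0.00416667° lat → SW at lon 128.133°, lat 63.9417°.
Cell spans 0.00833333° lon × 0.00416667° lat. Centre is SW corner plus half of each.
latitude 63.94375° N, longitude 128.13750° E.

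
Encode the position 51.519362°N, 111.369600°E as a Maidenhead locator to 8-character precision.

Add 180° to longitude and 90° to latitude: 291.36960, 141.51936.
Field: 291.36960/20 → 14 → O, 141.51936/10 → 14 → O; chars OO.
Square: 11.36960/2 → 5, 1.51936/1 → 1; chars 51.
Subsquare: 1.36960/0.0833333 → 16 → q, 0.51936/0.0416667 → 12 → m; chars qm.
Extended square: 0.03627/0.00833333 → 4, 0.01936/0.00416667 → 4; chars 44.

OO51qm44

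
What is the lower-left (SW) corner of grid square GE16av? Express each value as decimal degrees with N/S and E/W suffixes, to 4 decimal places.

43.1250° S, 58.0000° W

Field G=6, E=4: +6·20° lon, +4·10° lat → SW at lon -60°, lat -50°.
Square 1, 6: +1·2° lon, +6·1° lat → SW at lon -58°, lat -44°.
Subsquare a=0, v=21: +0·0.0833333° lon, +21·0.0416667° lat → SW at lon -58°, lat -43.125°.
latitude 43.1250° S, longitude 58.0000° W.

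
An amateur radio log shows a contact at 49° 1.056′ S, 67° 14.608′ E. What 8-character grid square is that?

ME30ox95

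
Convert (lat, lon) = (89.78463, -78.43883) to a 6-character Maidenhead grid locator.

Offset from 180°W / 90°S: lon 101.5612°, lat 179.7846°.
Field: lon ⌊101.5612/20⌋ = 5 → F; lat ⌊179.7846/10⌋ = 17 → R.
Square: lon ⌊1.5612/2⌋ = 0; lat ⌊9.7846/1⌋ = 9.
Subsquare: lon ⌊1.5612/0.0833333⌋ = 18 → s; lat ⌊0.7846/0.0416667⌋ = 18 → s.

FR09ss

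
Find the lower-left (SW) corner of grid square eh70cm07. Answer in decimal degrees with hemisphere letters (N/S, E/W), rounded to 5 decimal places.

Field E=4, H=7: +4·20° lon, +7·10° lat → SW at lon -100°, lat -20°.
Square 7, 0: +7·2° lon, +0·1° lat → SW at lon -86°, lat -20°.
Subsquare c=2, m=12: +2·0.0833333° lon, +12·0.0416667° lat → SW at lon -85.8333°, lat -19.5°.
Extended square 0, 7: +0·0.00833333° lon, +7·0.00416667° lat → SW at lon -85.8333°, lat -19.4708°.
latitude 19.47083° S, longitude 85.83333° W.

19.47083° S, 85.83333° W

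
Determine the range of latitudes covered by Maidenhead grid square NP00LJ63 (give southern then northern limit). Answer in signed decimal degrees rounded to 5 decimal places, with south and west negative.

60.38750, 60.39167

Field N=13, P=15: +13·20° lon, +15·10° lat → SW at lon 80°, lat 60°.
Square 0, 0: +0·2° lon, +0·1° lat → SW at lon 80°, lat 60°.
Subsquare l=11, j=9: +11·0.0833333° lon, +9·0.0416667° lat → SW at lon 80.9167°, lat 60.375°.
Extended square 6, 3: +6·0.00833333° lon, +3·0.00416667° lat → SW at lon 80.9667°, lat 60.3875°.
Cell spans 0.00833333° lon × 0.00416667° lat.
south 60.38750, north 60.39167.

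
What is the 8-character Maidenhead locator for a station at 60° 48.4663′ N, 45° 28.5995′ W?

Shift to the Maidenhead origin (180°W, 90°S): lon 134.52334, lat 150.80777.
Field: 134.52334/20 → 6 → G, 150.80777/10 → 15 → P; chars GP.
Square: 14.52334/2 → 7, 0.80777/1 → 0; chars 70.
Subsquare: 0.52334/0.0833333 → 6 → g, 0.80777/0.0416667 → 19 → t; chars gt.
Extended square: 0.02334/0.00833333 → 2, 0.01611/0.00416667 → 3; chars 23.

GP70gt23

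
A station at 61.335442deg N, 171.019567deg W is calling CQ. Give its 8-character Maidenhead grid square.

AP41li70

Shift to the Maidenhead origin (180°W, 90°S): lon 8.98043, lat 151.33544.
Field: 8.98043/20 → 0 → A, 151.33544/10 → 15 → P; chars AP.
Square: 8.98043/2 → 4, 1.33544/1 → 1; chars 41.
Subsquare: 0.98043/0.0833333 → 11 → l, 0.33544/0.0416667 → 8 → i; chars li.
Extended square: 0.06377/0.00833333 → 7, 0.00211/0.00416667 → 0; chars 70.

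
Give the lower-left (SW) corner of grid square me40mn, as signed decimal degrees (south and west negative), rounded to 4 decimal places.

-49.4583, 69.0000

Field M=12, E=4: +12·20° lon, +4·10° lat → SW at lon 60°, lat -50°.
Square 4, 0: +4·2° lon, +0·1° lat → SW at lon 68°, lat -50°.
Subsquare m=12, n=13: +12·0.0833333° lon, +13·0.0416667° lat → SW at lon 69°, lat -49.4583°.
latitude -49.4583, longitude 69.0000.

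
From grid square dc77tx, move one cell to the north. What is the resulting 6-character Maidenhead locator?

Latitude subsquare x = 23; +1 → 24, wraps to 0 = a, carry into square.
Latitude square 7; +1 → 8.
The longitude characters are unchanged.

DC78ta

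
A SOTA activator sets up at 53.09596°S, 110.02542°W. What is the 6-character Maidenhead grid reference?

DD46xv

Add 180° to longitude and 90° to latitude: 69.9746, 36.9040.
Field: lon ⌊69.9746/20⌋ = 3 → D; lat ⌊36.9040/10⌋ = 3 → D.
Square: lon ⌊9.9746/2⌋ = 4; lat ⌊6.9040/1⌋ = 6.
Subsquare: lon ⌊1.9746/0.0833333⌋ = 23 → x; lat ⌊0.9040/0.0416667⌋ = 21 → v.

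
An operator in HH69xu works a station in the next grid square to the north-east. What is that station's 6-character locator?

Longitude subsquare x = 23; +1 → 24, wraps to 0 = a, carry into square.
Longitude square 6; +1 → 7.
Latitude subsquare u = 20; +1 → 21 = v.

HH79av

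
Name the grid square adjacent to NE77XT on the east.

NE87at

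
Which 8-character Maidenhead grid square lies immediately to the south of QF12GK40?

Latitude extended square 0; −1 → -1, wraps to 9, carry into subsquare.
Latitude subsquare k = 10; −1 → 9 = j.
The longitude characters are unchanged.

QF12gj49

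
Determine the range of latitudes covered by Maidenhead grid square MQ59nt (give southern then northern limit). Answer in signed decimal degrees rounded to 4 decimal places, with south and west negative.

79.7917, 79.8333

Field M=12, Q=16: +12·20° lon, +16·10° lat → SW at lon 60°, lat 70°.
Square 5, 9: +5·2° lon, +9·1° lat → SW at lon 70°, lat 79°.
Subsquare n=13, t=19: +13·0.0833333° lon, +19·0.0416667° lat → SW at lon 71.0833°, lat 79.7917°.
Cell spans 0.0833333° lon × 0.0416667° lat.
south 79.7917, north 79.8333.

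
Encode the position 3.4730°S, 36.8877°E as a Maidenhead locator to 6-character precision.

Add 180° to longitude and 90° to latitude: 216.8877, 86.5270.
Field: 216.8877/20 → 10 → K, 86.5270/10 → 8 → I; chars KI.
Square: 16.8877/2 → 8, 6.5270/1 → 6; chars 86.
Subsquare: 0.8877/0.0833333 → 10 → k, 0.5270/0.0416667 → 12 → m; chars km.

KI86km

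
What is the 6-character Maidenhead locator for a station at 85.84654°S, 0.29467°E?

JA04dd

Offset from 180°W / 90°S: lon 180.2947°, lat 4.1535°.
Field: 180.2947/20 → 9 → J, 4.1535/10 → 0 → A; chars JA.
Square: 0.2947/2 → 0, 4.1535/1 → 4; chars 04.
Subsquare: 0.2947/0.0833333 → 3 → d, 0.1535/0.0416667 → 3 → d; chars dd.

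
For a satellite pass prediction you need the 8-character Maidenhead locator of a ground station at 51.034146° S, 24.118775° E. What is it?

KD28bx41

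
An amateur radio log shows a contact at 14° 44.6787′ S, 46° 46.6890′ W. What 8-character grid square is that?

GH65og61

Offset from 180°W / 90°S: lon 133.22185°, lat 75.25535°.
Field: 133.22185/20 → 6 → G, 75.25535/10 → 7 → H; chars GH.
Square: 13.22185/2 → 6, 5.25535/1 → 5; chars 65.
Subsquare: 1.22185/0.0833333 → 14 → o, 0.25535/0.0416667 → 6 → g; chars og.
Extended square: 0.05518/0.00833333 → 6, 0.00535/0.00416667 → 1; chars 61.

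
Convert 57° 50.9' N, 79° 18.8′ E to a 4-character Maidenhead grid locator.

MO97

Offset from 180°W / 90°S: lon 259.31°, lat 147.85°.
Field: 259.31/20 → 12 → M, 147.85/10 → 14 → O; chars MO.
Square: 19.31/2 → 9, 7.85/1 → 7; chars 97.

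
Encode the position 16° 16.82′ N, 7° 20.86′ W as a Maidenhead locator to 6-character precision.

IK66hg

Shift to the Maidenhead origin (180°W, 90°S): lon 172.6523, lat 106.2803.
Field (20°×10°, letters A–R): 172.6523/20 → 8 → I, 106.2803/10 → 10 → K; chars IK.
Square (2°×1°, digits 0–9): 12.6523/2 → 6, 6.2803/1 → 6; chars 66.
Subsquare (5′×2.5′, letters a–x): 0.6523/0.0833333 → 7 → h, 0.2803/0.0416667 → 6 → g; chars hg.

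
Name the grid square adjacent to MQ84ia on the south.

Latitude subsquare a = 0; −1 → -1, wraps to 23 = x, carry into square.
Latitude square 4; −1 → 3.
The longitude characters are unchanged.

MQ83ix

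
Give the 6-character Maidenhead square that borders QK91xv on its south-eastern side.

RK01au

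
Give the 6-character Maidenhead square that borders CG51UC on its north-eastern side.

CG51vd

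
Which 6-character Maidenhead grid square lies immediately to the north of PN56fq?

PN56fr

Latitude subsquare q = 16; +1 → 17 = r.
The longitude characters are unchanged.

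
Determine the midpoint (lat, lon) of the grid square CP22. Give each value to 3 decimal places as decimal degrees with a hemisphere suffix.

62.500° N, 135.000° W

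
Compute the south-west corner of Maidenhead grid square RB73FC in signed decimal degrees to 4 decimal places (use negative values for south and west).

Field R=17, B=1: +17·20° lon, +1·10° lat → SW at lon 160°, lat -80°.
Square 7, 3: +7·2° lon, +3·1° lat → SW at lon 174°, lat -77°.
Subsquare f=5, c=2: +5·0.0833333° lon, +2·0.0416667° lat → SW at lon 174.417°, lat -76.9167°.
latitude -76.9167, longitude 174.4167.

-76.9167, 174.4167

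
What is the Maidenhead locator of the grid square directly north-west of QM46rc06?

QM46qc97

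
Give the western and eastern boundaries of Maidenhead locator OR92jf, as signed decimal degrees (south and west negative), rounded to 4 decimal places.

118.7500, 118.8333

Field O=14, R=17: +14·20° lon, +17·10° lat → SW at lon 100°, lat 80°.
Square 9, 2: +9·2° lon, +2·1° lat → SW at lon 118°, lat 82°.
Subsquare j=9, f=5: +9·0.0833333° lon, +5·0.0416667° lat → SW at lon 118.75°, lat 82.2083°.
Cell spans 0.0833333° lon × 0.0416667° lat.
west 118.7500, east 118.8333.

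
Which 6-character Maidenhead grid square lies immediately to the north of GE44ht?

GE44hu

Latitude subsquare t = 19; +1 → 20 = u.
The longitude characters are unchanged.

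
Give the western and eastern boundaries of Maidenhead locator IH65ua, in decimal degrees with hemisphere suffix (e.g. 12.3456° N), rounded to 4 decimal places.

Field I=8, H=7: +8·20° lon, +7·10° lat → SW at lon -20°, lat -20°.
Square 6, 5: +6·2° lon, +5·1° lat → SW at lon -8°, lat -15°.
Subsquare u=20, a=0: +20·0.0833333° lon, +0·0.0416667° lat → SW at lon -6.33333°, lat -15°.
Cell spans 0.0833333° lon × 0.0416667° lat.
west 6.3333° W, east 6.2500° W.

6.3333° W, 6.2500° W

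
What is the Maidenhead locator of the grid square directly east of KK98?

LK08

Longitude square 9; +1 → 10, wraps to 0, carry into field.
Longitude field K = 10; +1 → 11 = L.
The latitude characters are unchanged.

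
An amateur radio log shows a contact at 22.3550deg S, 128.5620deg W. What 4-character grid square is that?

CG57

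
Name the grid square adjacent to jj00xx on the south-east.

Longitude subsquare x = 23; +1 → 24, wraps to 0 = a, carry into square.
Longitude square 0; +1 → 1.
Latitude subsquare x = 23; −1 → 22 = w.

JJ10aw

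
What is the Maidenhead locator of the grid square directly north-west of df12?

Longitude square 1; −1 → 0.
Latitude square 2; +1 → 3.

DF03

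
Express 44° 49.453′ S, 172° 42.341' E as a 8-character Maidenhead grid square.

RE65ie42

Add 180° to longitude and 90° to latitude: 352.70568, 45.17578.
Field: 352.70568/20 → 17 → R, 45.17578/10 → 4 → E; chars RE.
Square: 12.70568/2 → 6, 5.17578/1 → 5; chars 65.
Subsquare: 0.70568/0.0833333 → 8 → i, 0.17578/0.0416667 → 4 → e; chars ie.
Extended square: 0.03902/0.00833333 → 4, 0.00912/0.00416667 → 2; chars 42.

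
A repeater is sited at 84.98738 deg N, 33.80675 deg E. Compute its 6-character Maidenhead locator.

KR64vx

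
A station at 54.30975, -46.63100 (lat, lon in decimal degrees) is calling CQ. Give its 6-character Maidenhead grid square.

Offset from 180°W / 90°S: lon 133.3690°, lat 144.3098°.
Field: 133.3690/20 → 6 → G, 144.3098/10 → 14 → O; chars GO.
Square: 13.3690/2 → 6, 4.3098/1 → 4; chars 64.
Subsquare: 1.3690/0.0833333 → 16 → q, 0.3098/0.0416667 → 7 → h; chars qh.

GO64qh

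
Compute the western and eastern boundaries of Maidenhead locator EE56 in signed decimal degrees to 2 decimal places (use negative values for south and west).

Field E=4, E=4: +4·20° lon, +4·10° lat → SW at lon -100°, lat -50°.
Square 5, 6: +5·2° lon, +6·1° lat → SW at lon -90°, lat -44°.
Cell spans 2° lon × 1° lat.
west -90.00, east -88.00.

-90.00, -88.00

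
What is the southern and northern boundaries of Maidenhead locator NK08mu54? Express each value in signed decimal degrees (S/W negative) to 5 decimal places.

18.85000, 18.85417

Field N=13, K=10: +13·20° lon, +10·10° lat → SW at lon 80°, lat 10°.
Square 0, 8: +0·2° lon, +8·1° lat → SW at lon 80°, lat 18°.
Subsquare m=12, u=20: +12·0.0833333° lon, +20·0.0416667° lat → SW at lon 81°, lat 18.8333°.
Extended square 5, 4: +5·0.00833333° lon, +4·0.00416667° lat → SW at lon 81.0417°, lat 18.85°.
Cell spans 0.00833333° lon × 0.00416667° lat.
south 18.85000, north 18.85417.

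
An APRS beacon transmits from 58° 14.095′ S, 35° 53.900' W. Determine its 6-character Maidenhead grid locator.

Shift to the Maidenhead origin (180°W, 90°S): lon 144.1017, lat 31.7651.
Field: lon ⌊144.1017/20⌋ = 7 → H; lat ⌊31.7651/10⌋ = 3 → D.
Square: lon ⌊4.1017/2⌋ = 2; lat ⌊1.7651/1⌋ = 1.
Subsquare: lon ⌊0.1017/0.0833333⌋ = 1 → b; lat ⌊0.7651/0.0416667⌋ = 18 → s.

HD21bs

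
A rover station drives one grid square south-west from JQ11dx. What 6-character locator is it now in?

Longitude subsquare d = 3; −1 → 2 = c.
Latitude subsquare x = 23; −1 → 22 = w.

JQ11cw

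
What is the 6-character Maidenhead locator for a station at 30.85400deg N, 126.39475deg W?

Add 180° to longitude and 90° to latitude: 53.6052, 120.8540.
Field (20°×10°, letters A–R): lon ⌊53.6052/20⌋ = 2 → C; lat ⌊120.8540/10⌋ = 12 → M.
Square (2°×1°, digits 0–9): lon ⌊13.6052/2⌋ = 6; lat ⌊0.8540/1⌋ = 0.
Subsquare (5′×2.5′, letters a–x): lon ⌊1.6052/0.0833333⌋ = 19 → t; lat ⌊0.8540/0.0416667⌋ = 20 → u.

CM60tu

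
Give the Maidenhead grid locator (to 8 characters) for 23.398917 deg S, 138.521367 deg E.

PG96go24

Shift to the Maidenhead origin (180°W, 90°S): lon 318.52137, lat 66.60108.
Field: 318.52137/20 → 15 → P, 66.60108/10 → 6 → G; chars PG.
Square: 18.52137/2 → 9, 6.60108/1 → 6; chars 96.
Subsquare: 0.52137/0.0833333 → 6 → g, 0.60108/0.0416667 → 14 → o; chars go.
Extended square: 0.02137/0.00833333 → 2, 0.01775/0.00416667 → 4; chars 24.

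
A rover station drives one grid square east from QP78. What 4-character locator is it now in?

Longitude square 7; +1 → 8.
The latitude characters are unchanged.

QP88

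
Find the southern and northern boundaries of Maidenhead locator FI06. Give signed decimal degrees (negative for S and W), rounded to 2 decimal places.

-4.00, -3.00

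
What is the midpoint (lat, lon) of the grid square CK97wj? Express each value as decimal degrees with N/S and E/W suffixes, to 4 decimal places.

Field C=2, K=10: +2·20° lon, +10·10° lat → SW at lon -140°, lat 10°.
Square 9, 7: +9·2° lon, +7·1° lat → SW at lon -122°, lat 17°.
Subsquare w=22, j=9: +22·0.0833333° lon, +9·0.0416667° lat → SW at lon -120.167°, lat 17.375°.
Cell spans 0.0833333° lon × 0.0416667° lat. Centre is SW corner plus half of each.
latitude 17.3958° N, longitude 120.1250° W.

17.3958° N, 120.1250° W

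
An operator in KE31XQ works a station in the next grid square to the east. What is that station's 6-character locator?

KE41aq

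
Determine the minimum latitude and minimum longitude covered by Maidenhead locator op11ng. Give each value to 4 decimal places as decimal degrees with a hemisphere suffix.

61.2500° N, 103.0833° E

Field O=14, P=15: +14·20° lon, +15·10° lat → SW at lon 100°, lat 60°.
Square 1, 1: +1·2° lon, +1·1° lat → SW at lon 102°, lat 61°.
Subsquare n=13, g=6: +13·0.0833333° lon, +6·0.0416667° lat → SW at lon 103.083°, lat 61.25°.
latitude 61.2500° N, longitude 103.0833° E.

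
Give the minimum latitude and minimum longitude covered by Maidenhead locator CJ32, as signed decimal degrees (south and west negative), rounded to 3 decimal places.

Field C=2, J=9: +2·20° lon, +9·10° lat → SW at lon -140°, lat 0°.
Square 3, 2: +3·2° lon, +2·1° lat → SW at lon -134°, lat 2°.
latitude 2.000, longitude -134.000.

2.000, -134.000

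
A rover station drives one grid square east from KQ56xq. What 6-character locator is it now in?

Longitude subsquare x = 23; +1 → 24, wraps to 0 = a, carry into square.
Longitude square 5; +1 → 6.
The latitude characters are unchanged.

KQ66aq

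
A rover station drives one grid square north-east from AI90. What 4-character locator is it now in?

Longitude square 9; +1 → 10, wraps to 0, carry into field.
Longitude field A = 0; +1 → 1 = B.
Latitude square 0; +1 → 1.

BI01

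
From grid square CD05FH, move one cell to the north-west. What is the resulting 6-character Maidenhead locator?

CD05ei

Longitude subsquare f = 5; −1 → 4 = e.
Latitude subsquare h = 7; +1 → 8 = i.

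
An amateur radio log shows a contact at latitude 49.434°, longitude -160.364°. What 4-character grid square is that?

Offset from 180°W / 90°S: lon 19.64°, lat 139.43°.
Field: 19.64/20 → 0 → A, 139.43/10 → 13 → N; chars AN.
Square: 19.64/2 → 9, 9.43/1 → 9; chars 99.

AN99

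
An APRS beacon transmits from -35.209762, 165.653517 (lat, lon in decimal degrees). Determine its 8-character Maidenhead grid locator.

Shift to the Maidenhead origin (180°W, 90°S): lon 345.65352, lat 54.79024.
Field: lon ⌊345.65352/20⌋ = 17 → R; lat ⌊54.79024/10⌋ = 5 → F.
Square: lon ⌊5.65352/2⌋ = 2; lat ⌊4.79024/1⌋ = 4.
Subsquare: lon ⌊1.65352/0.0833333⌋ = 19 → t; lat ⌊0.79024/0.0416667⌋ = 18 → s.
Extended square: lon ⌊0.07018/0.00833333⌋ = 8; lat ⌊0.04024/0.00416667⌋ = 9.

RF24ts89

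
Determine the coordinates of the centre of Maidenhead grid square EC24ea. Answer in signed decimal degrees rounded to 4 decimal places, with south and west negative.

Field E=4, C=2: +4·20° lon, +2·10° lat → SW at lon -100°, lat -70°.
Square 2, 4: +2·2° lon, +4·1° lat → SW at lon -96°, lat -66°.
Subsquare e=4, a=0: +4·0.0833333° lon, +0·0.0416667° lat → SW at lon -95.6667°, lat -66°.
Cell spans 0.0833333° lon × 0.0416667° lat. Centre is SW corner plus half of each.
latitude -65.9792, longitude -95.6250.

-65.9792, -95.6250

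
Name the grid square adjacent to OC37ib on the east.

OC37jb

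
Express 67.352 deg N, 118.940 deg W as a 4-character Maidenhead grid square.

Offset from 180°W / 90°S: lon 61.06°, lat 157.35°.
Field: lon ⌊61.06/20⌋ = 3 → D; lat ⌊157.35/10⌋ = 15 → P.
Square: lon ⌊1.06/2⌋ = 0; lat ⌊7.35/1⌋ = 7.

DP07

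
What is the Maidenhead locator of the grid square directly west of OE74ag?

OE64xg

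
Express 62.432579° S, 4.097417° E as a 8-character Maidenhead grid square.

Offset from 180°W / 90°S: lon 184.09742°, lat 27.56742°.
Field (20°×10°, letters A–R): 184.09742/20 → 9 → J, 27.56742/10 → 2 → C; chars JC.
Square (2°×1°, digits 0–9): 4.09742/2 → 2, 7.56742/1 → 7; chars 27.
Subsquare (5′×2.5′, letters a–x): 0.09742/0.0833333 → 1 → b, 0.56742/0.0416667 → 13 → n; chars bn.
Extended square (30″×15″, digits 0–9): 0.01408/0.00833333 → 1, 0.02575/0.00416667 → 6; chars 16.

JC27bn16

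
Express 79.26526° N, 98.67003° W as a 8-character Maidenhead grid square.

EQ09pg93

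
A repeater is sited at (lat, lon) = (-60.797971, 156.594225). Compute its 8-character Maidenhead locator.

Shift to the Maidenhead origin (180°W, 90°S): lon 336.59422, lat 29.20203.
Field: 336.59422/20 → 16 → Q, 29.20203/10 → 2 → C; chars QC.
Square: 16.59422/2 → 8, 9.20203/1 → 9; chars 89.
Subsquare: 0.59422/0.0833333 → 7 → h, 0.20203/0.0416667 → 4 → e; chars he.
Extended square: 0.01089/0.00833333 → 1, 0.03536/0.00416667 → 8; chars 18.

QC89he18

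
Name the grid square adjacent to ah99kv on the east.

AH99lv

Longitude subsquare k = 10; +1 → 11 = l.
The latitude characters are unchanged.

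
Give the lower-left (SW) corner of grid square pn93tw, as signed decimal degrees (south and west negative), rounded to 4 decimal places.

Field P=15, N=13: +15·20° lon, +13·10° lat → SW at lon 120°, lat 40°.
Square 9, 3: +9·2° lon, +3·1° lat → SW at lon 138°, lat 43°.
Subsquare t=19, w=22: +19·0.0833333° lon, +22·0.0416667° lat → SW at lon 139.583°, lat 43.9167°.
latitude 43.9167, longitude 139.5833.

43.9167, 139.5833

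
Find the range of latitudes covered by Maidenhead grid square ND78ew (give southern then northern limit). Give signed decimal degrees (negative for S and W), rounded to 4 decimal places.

Field N=13, D=3: +13·20° lon, +3·10° lat → SW at lon 80°, lat -60°.
Square 7, 8: +7·2° lon, +8·1° lat → SW at lon 94°, lat -52°.
Subsquare e=4, w=22: +4·0.0833333° lon, +22·0.0416667° lat → SW at lon 94.3333°, lat -51.0833°.
Cell spans 0.0833333° lon × 0.0416667° lat.
south -51.0833, north -51.0417.

-51.0833, -51.0417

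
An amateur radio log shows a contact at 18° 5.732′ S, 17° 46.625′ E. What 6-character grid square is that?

JH81vv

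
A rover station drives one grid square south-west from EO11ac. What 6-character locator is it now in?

Longitude subsquare a = 0; −1 → -1, wraps to 23 = x, carry into square.
Longitude square 1; −1 → 0.
Latitude subsquare c = 2; −1 → 1 = b.

EO01xb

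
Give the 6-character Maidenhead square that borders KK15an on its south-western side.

KK05xm

Longitude subsquare a = 0; −1 → -1, wraps to 23 = x, carry into square.
Longitude square 1; −1 → 0.
Latitude subsquare n = 13; −1 → 12 = m.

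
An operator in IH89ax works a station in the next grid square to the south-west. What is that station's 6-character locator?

Longitude subsquare a = 0; −1 → -1, wraps to 23 = x, carry into square.
Longitude square 8; −1 → 7.
Latitude subsquare x = 23; −1 → 22 = w.

IH79xw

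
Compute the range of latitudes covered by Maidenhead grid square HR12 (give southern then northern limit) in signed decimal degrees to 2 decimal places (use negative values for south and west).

82.00, 83.00

Field H=7, R=17: +7·20° lon, +17·10° lat → SW at lon -40°, lat 80°.
Square 1, 2: +1·2° lon, +2·1° lat → SW at lon -38°, lat 82°.
Cell spans 2° lon × 1° lat.
south 82.00, north 83.00.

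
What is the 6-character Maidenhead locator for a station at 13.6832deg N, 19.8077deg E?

JK93vq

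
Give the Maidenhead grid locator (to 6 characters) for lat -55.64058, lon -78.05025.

Add 180° to longitude and 90° to latitude: 101.9497, 34.3594.
Field (20°×10°, letters A–R): 101.9497/20 → 5 → F, 34.3594/10 → 3 → D; chars FD.
Square (2°×1°, digits 0–9): 1.9497/2 → 0, 4.3594/1 → 4; chars 04.
Subsquare (5′×2.5′, letters a–x): 1.9497/0.0833333 → 23 → x, 0.3594/0.0416667 → 8 → i; chars xi.

FD04xi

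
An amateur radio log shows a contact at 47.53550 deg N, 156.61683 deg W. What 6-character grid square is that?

BN17qm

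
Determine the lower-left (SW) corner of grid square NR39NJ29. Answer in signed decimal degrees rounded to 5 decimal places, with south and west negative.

89.41250, 87.10000

Field N=13, R=17: +13·20° lon, +17·10° lat → SW at lon 80°, lat 80°.
Square 3, 9: +3·2° lon, +9·1° lat → SW at lon 86°, lat 89°.
Subsquare n=13, j=9: +13·0.0833333° lon, +9·0.0416667° lat → SW at lon 87.0833°, lat 89.375°.
Extended square 2, 9: +2·0.00833333° lon, +9·0.00416667° lat → SW at lon 87.1°, lat 89.4125°.
latitude 89.41250, longitude 87.10000.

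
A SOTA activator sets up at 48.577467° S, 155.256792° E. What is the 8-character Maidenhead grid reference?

QE71pk01

Shift to the Maidenhead origin (180°W, 90°S): lon 335.25679, lat 41.42253.
Field: lon ⌊335.25679/20⌋ = 16 → Q; lat ⌊41.42253/10⌋ = 4 → E.
Square: lon ⌊15.25679/2⌋ = 7; lat ⌊1.42253/1⌋ = 1.
Subsquare: lon ⌊1.25679/0.0833333⌋ = 15 → p; lat ⌊0.42253/0.0416667⌋ = 10 → k.
Extended square: lon ⌊0.00679/0.00833333⌋ = 0; lat ⌊0.00587/0.00416667⌋ = 1.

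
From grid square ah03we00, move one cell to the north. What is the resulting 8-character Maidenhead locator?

AH03we01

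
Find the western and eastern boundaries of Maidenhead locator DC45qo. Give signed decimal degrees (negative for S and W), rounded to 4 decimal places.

Field D=3, C=2: +3·20° lon, +2·10° lat → SW at lon -120°, lat -70°.
Square 4, 5: +4·2° lon, +5·1° lat → SW at lon -112°, lat -65°.
Subsquare q=16, o=14: +16·0.0833333° lon, +14·0.0416667° lat → SW at lon -110.667°, lat -64.4167°.
Cell spans 0.0833333° lon × 0.0416667° lat.
west -110.6667, east -110.5833.

-110.6667, -110.5833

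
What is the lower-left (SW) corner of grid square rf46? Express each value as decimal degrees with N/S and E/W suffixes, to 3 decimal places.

34.000° S, 168.000° E

Field R=17, F=5: +17·20° lon, +5·10° lat → SW at lon 160°, lat -40°.
Square 4, 6: +4·2° lon, +6·1° lat → SW at lon 168°, lat -34°.
latitude 34.000° S, longitude 168.000° E.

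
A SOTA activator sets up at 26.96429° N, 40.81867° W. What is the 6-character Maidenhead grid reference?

GL96ox

Offset from 180°W / 90°S: lon 139.1813°, lat 116.9643°.
Field (20°×10°, letters A–R): lon ⌊139.1813/20⌋ = 6 → G; lat ⌊116.9643/10⌋ = 11 → L.
Square (2°×1°, digits 0–9): lon ⌊19.1813/2⌋ = 9; lat ⌊6.9643/1⌋ = 6.
Subsquare (5′×2.5′, letters a–x): lon ⌊1.1813/0.0833333⌋ = 14 → o; lat ⌊0.9643/0.0416667⌋ = 23 → x.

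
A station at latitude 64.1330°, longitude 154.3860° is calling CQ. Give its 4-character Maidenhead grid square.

QP74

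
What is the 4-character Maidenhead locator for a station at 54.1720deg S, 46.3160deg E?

Add 180° to longitude and 90° to latitude: 226.32, 35.83.
Field: 226.32/20 → 11 → L, 35.83/10 → 3 → D; chars LD.
Square: 6.32/2 → 3, 5.83/1 → 5; chars 35.

LD35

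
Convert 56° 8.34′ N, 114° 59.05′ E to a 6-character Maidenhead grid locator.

Offset from 180°W / 90°S: lon 294.9842°, lat 146.1390°.
Field: lon ⌊294.9842/20⌋ = 14 → O; lat ⌊146.1390/10⌋ = 14 → O.
Square: lon ⌊14.9842/2⌋ = 7; lat ⌊6.1390/1⌋ = 6.
Subsquare: lon ⌊0.9842/0.0833333⌋ = 11 → l; lat ⌊0.1390/0.0416667⌋ = 3 → d.

OO76ld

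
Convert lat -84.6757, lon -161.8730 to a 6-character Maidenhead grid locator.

Offset from 180°W / 90°S: lon 18.1270°, lat 5.3243°.
Field: lon ⌊18.1270/20⌋ = 0 → A; lat ⌊5.3243/10⌋ = 0 → A.
Square: lon ⌊18.1270/2⌋ = 9; lat ⌊5.3243/1⌋ = 5.
Subsquare: lon ⌊0.1270/0.0833333⌋ = 1 → b; lat ⌊0.3243/0.0416667⌋ = 7 → h.

AA95bh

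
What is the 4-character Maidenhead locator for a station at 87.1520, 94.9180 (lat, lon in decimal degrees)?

NR77

Offset from 180°W / 90°S: lon 274.92°, lat 177.15°.
Field: 274.92/20 → 13 → N, 177.15/10 → 17 → R; chars NR.
Square: 14.92/2 → 7, 7.15/1 → 7; chars 77.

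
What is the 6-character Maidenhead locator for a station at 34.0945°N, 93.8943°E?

Offset from 180°W / 90°S: lon 273.8943°, lat 124.0945°.
Field: lon ⌊273.8943/20⌋ = 13 → N; lat ⌊124.0945/10⌋ = 12 → M.
Square: lon ⌊13.8943/2⌋ = 6; lat ⌊4.0945/1⌋ = 4.
Subsquare: lon ⌊1.8943/0.0833333⌋ = 22 → w; lat ⌊0.0945/0.0416667⌋ = 2 → c.

NM64wc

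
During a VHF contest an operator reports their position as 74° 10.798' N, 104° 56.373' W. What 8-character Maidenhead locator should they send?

DQ74me73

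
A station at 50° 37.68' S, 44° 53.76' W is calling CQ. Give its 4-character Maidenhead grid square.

GD79

Add 180° to longitude and 90° to latitude: 135.10, 39.37.
Field: lon ⌊135.10/20⌋ = 6 → G; lat ⌊39.37/10⌋ = 3 → D.
Square: lon ⌊15.10/2⌋ = 7; lat ⌊9.37/1⌋ = 9.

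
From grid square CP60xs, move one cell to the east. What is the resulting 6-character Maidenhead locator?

Longitude subsquare x = 23; +1 → 24, wraps to 0 = a, carry into square.
Longitude square 6; +1 → 7.
The latitude characters are unchanged.

CP70as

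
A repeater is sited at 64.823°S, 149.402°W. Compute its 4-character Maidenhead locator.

BC55

Add 180° to longitude and 90° to latitude: 30.60, 25.18.
Field: lon ⌊30.60/20⌋ = 1 → B; lat ⌊25.18/10⌋ = 2 → C.
Square: lon ⌊10.60/2⌋ = 5; lat ⌊5.18/1⌋ = 5.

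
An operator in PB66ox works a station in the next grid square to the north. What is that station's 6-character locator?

Latitude subsquare x = 23; +1 → 24, wraps to 0 = a, carry into square.
Latitude square 6; +1 → 7.
The longitude characters are unchanged.

PB67oa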